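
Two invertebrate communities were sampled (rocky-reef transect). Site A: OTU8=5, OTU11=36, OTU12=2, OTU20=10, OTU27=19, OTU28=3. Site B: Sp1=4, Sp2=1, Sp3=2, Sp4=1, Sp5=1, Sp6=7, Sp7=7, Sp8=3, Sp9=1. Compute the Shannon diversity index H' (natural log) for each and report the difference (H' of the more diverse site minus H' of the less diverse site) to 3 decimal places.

Site A: N=75, proportions 0.06667, 0.48, 0.02667, 0.13333, 0.25333, 0.04, giving H' = 1.37474 (working shown to 5 dp, full precision carried).
Site B: N=27, proportions 0.14815, 0.03704, 0.07407, 0.03704, 0.03704, 0.25926, 0.25926, 0.11111, 0.03704, giving H' = 1.90806.
Difference = |1.37474 − 1.90806| = 0.53332, i.e. 0.533 to 3 decimal places.

0.533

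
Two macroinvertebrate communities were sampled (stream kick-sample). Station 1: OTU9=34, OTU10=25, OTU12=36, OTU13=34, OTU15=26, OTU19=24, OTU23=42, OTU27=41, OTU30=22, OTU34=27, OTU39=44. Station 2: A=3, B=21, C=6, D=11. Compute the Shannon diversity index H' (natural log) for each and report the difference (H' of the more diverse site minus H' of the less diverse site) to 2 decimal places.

Station 1: N=355, proportions 0.0958, 0.0704, 0.1014, 0.0958, 0.0732, 0.0676, 0.1183, 0.1155, 0.062, 0.0761, 0.1239, giving H' = 2.3707 (working shown to 4 dp, full precision carried).
Station 2: N=41, proportions 0.0732, 0.5122, 0.1463, 0.2683, giving H' = 1.1682.
Difference = |2.3707 − 1.1682| = 1.2025, i.e. 1.20 to 2 decimal places.

1.20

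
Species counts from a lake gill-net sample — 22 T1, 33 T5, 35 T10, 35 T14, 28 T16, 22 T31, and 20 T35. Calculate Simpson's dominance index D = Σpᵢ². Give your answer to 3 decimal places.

Total N = 22+33+35+35+28+22+20 = 195, so the proportions are 0.11282, 0.16923, 0.17949, 0.17949, 0.14359, 0.11282, 0.10256 (working shown to 5 dp, full precision carried).
D = 0.11282² + 0.16923² + 0.17949² + 0.17949² + 0.14359² + 0.11282² + 0.10256² = 0.01273 + 0.02864 + 0.03222 + 0.03222 + 0.02062 + 0.01273 + 0.01052 = 0.14966.
To 3 decimal places, D = 0.150.

0.150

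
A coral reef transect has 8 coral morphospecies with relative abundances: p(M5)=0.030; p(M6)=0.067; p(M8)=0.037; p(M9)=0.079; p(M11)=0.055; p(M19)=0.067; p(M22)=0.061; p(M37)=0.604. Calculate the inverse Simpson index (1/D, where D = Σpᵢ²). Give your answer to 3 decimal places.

2.570

D = 0.03² + 0.067² + 0.037² + 0.079² + 0.055² + 0.067² + 0.061² + 0.604² = 0.000900 + 0.004489 + 0.001369 + 0.006241 + 0.003025 + 0.004489 + 0.003721 + 0.364816 = 0.389050 (working shown to 6 dp, full precision carried).
So 1/D = 2.57036, i.e. 2.570 to 3 decimal places.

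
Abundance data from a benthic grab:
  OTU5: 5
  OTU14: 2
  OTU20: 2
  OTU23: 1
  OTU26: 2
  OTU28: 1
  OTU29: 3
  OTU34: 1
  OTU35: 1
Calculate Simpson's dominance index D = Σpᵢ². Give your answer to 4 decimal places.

Total N = 5+2+2+1+2+1+3+1+1 = 18, so the proportions are 0.277778, 0.111111, 0.111111, 0.055556, 0.111111, 0.055556, 0.166667, 0.055556, 0.055556 (working shown to 6 dp, full precision carried).
D = 0.277778² + 0.111111² + 0.111111² + 0.055556² + 0.111111² + 0.055556² + 0.166667² + 0.055556² + 0.055556² = 0.077160 + 0.012346 + 0.012346 + 0.003086 + 0.012346 + 0.003086 + 0.027778 + 0.003086 + 0.003086 = 0.154321.
To 4 decimal places, D = 0.1543.

0.1543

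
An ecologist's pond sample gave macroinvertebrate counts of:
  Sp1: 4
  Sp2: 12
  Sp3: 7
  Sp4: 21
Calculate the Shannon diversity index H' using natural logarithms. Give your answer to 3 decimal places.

Total N = 4+12+7+21 = 44, so the proportions are 0.09091, 0.27273, 0.15909, 0.47727 (working shown to 5 dp, full precision carried).
Each pᵢ ln pᵢ term: 0.09091×(-2.39790)=-0.21799, 0.27273×(-1.29928)=-0.35435, 0.15909×(-1.83828)=-0.29245, 0.47727×(-0.73967)=-0.35302.
Sum = -1.21782, so H' = 1.218.

1.218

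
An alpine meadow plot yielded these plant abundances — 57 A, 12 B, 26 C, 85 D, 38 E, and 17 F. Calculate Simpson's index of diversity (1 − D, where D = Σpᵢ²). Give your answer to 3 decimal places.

0.764

Total N = 57+12+26+85+38+17 = 235, so the proportions are 0.24255, 0.05106, 0.11064, 0.3617, 0.1617, 0.07234 (working shown to 5 dp, full precision carried).
D = 0.24255² + 0.05106² + 0.11064² + 0.3617² + 0.1617² + 0.07234² = 0.05883 + 0.00261 + 0.01224 + 0.13083 + 0.02615 + 0.00523 = 0.23589.
So 1 − D = 0.76411, i.e. 0.764 to 3 decimal places.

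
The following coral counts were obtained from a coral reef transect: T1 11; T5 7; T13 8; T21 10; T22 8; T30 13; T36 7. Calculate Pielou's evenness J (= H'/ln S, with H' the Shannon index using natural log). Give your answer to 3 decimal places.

0.987

Total N = 11+7+8+10+8+13+7 = 64, so the proportions are 0.17188, 0.10938, 0.125, 0.15625, 0.125, 0.20312, 0.10938 (working shown to 5 dp, full precision carried).
H' = −Σ pᵢ ln pᵢ = −((-0.30267) + (-0.24204) + (-0.25993) + (-0.29005) + (-0.25993) + (-0.32377) + (-0.24204)) = 1.92043.
With S = 7 species, ln S = 1.94591, so J = 1.92043/1.94591 = 0.98691, i.e. 0.987 to 3 decimal places.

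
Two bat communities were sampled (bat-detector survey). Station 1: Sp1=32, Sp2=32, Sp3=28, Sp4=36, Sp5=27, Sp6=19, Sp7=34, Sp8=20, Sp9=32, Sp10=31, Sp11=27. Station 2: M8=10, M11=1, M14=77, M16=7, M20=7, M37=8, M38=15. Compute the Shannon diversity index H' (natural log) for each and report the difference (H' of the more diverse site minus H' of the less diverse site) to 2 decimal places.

Station 1: N=318, proportions 0.1006, 0.1006, 0.0881, 0.1132, 0.0849, 0.0597, 0.1069, 0.0629, 0.1006, 0.0975, 0.0849, giving H' = 2.3809 (working shown to 4 dp, full precision carried).
Station 2: N=125, proportions 0.08, 0.008, 0.616, 0.056, 0.056, 0.064, 0.12, giving H' = 1.2923.
Difference = |2.3809 − 1.2923| = 1.0886, i.e. 1.09 to 2 decimal places.

1.09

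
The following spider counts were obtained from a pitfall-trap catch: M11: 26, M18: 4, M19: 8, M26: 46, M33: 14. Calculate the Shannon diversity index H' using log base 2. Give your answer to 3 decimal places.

1.905

Total N = 26+4+8+46+14 = 98, so the proportions are 0.26531, 0.04082, 0.08163, 0.46939, 0.14286 (working shown to 5 dp, full precision carried).
Each pᵢ log₂ pᵢ term: 0.26531×(-1.91427)=-0.50787, 0.04082×(-4.61471)=-0.18836, 0.08163×(-3.61471)=-0.29508, 0.46939×(-1.09115)=-0.51217, 0.14286×(-2.80735)=-0.40105.
Sum = -1.90452, so H' = 1.905.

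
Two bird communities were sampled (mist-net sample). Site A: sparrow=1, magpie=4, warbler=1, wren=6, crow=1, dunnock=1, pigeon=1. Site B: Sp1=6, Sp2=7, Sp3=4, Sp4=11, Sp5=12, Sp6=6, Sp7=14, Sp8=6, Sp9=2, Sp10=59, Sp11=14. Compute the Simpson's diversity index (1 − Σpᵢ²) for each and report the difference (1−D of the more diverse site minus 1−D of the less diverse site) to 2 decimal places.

0.04

Site A: N=15, proportions 0.0667, 0.2667, 0.0667, 0.4, 0.0667, 0.0667, 0.0667, giving 1−D = 0.7467 (working shown to 4 dp, full precision carried).
Site B: N=141, proportions 0.0426, 0.0496, 0.0284, 0.078, 0.0851, 0.0426, 0.0993, 0.0426, 0.0142, 0.4184, 0.0993, giving 1−D = 0.7830.
Difference = |0.7467 − 0.7830| = 0.0363, i.e. 0.04 to 2 decimal places.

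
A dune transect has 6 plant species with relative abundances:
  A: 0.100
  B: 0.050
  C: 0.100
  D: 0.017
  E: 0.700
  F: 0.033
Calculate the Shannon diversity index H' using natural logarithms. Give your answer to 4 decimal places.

1.0418

Each pᵢ ln pᵢ term (working shown to 6 dp, full precision carried): 0.1×(-2.302585)=-0.230259, 0.05×(-2.995732)=-0.149787, 0.1×(-2.302585)=-0.230259, 0.017×(-4.074542)=-0.069267, 0.7×(-0.356675)=-0.249672, 0.033×(-3.411248)=-0.112571.
Sum = -1.041814, so H' = 1.0418.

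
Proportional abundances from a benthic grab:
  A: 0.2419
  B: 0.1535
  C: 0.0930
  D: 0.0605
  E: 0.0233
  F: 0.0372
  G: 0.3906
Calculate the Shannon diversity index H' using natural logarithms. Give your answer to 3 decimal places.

Each pᵢ ln pᵢ term (working shown to 5 dp, full precision carried): 0.2419×(-1.41923)=-0.34331, 0.1535×(-1.87405)=-0.28767, 0.093×(-2.37516)=-0.22089, 0.0605×(-2.80511)=-0.16971, 0.0233×(-3.75930)=-0.08759, 0.0372×(-3.29145)=-0.12244, 0.3906×(-0.94007)=-0.36719.
Sum = -1.59880, so H' = 1.599.

1.599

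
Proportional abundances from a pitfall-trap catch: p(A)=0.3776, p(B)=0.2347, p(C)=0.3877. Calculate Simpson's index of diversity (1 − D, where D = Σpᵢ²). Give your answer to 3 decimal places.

D = 0.3776² + 0.2347² + 0.3877² = 0.14258 + 0.05508 + 0.15031 = 0.34798 (working shown to 5 dp, full precision carried).
So 1 − D = 0.65202, i.e. 0.652 to 3 decimal places.

0.652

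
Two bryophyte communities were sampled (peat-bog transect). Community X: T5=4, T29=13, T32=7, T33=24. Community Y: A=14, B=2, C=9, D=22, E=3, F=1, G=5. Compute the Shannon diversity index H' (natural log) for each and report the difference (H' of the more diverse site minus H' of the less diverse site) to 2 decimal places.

0.38

Community X: N=48, proportions 0.0833, 0.2708, 0.1458, 0.5, giving H' = 1.1882 (working shown to 4 dp, full precision carried).
Community Y: N=56, proportions 0.25, 0.0357, 0.1607, 0.3929, 0.0536, 0.0179, 0.0893, giving H' = 1.5708.
Difference = |1.1882 − 1.5708| = 0.3826, i.e. 0.38 to 2 decimal places.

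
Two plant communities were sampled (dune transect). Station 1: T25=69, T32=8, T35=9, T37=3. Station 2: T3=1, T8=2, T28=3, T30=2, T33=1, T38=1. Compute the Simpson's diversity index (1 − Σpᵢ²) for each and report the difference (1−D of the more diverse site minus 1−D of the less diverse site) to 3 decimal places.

Station 1: N=89, proportions 0.77528, 0.08989, 0.10112, 0.03371, giving 1−D = 0.37950 (working shown to 5 dp, full precision carried).
Station 2: N=10, proportions 0.1, 0.2, 0.3, 0.2, 0.1, 0.1, giving 1−D = 0.80000.
Difference = |0.37950 − 0.80000| = 0.42050, i.e. 0.421 to 3 decimal places.

0.421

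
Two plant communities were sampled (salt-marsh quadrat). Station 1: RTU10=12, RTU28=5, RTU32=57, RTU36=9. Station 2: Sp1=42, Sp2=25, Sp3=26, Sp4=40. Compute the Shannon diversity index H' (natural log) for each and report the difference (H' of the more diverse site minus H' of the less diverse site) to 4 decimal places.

0.4108

Station 1: N=83, proportions 0.144578, 0.060241, 0.686747, 0.108434, giving H' = 0.947816 (working shown to 6 dp, full precision carried).
Station 2: N=133, proportions 0.315789, 0.18797, 0.195489, 0.300752, giving H' = 1.358622.
Difference = |0.947816 − 1.358622| = 0.410806, i.e. 0.4108 to 4 decimal places.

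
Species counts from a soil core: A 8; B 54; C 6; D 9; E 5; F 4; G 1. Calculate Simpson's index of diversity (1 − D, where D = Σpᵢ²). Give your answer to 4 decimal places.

Total N = 8+54+6+9+5+4+1 = 87, so the proportions are 0.091954, 0.62069, 0.068966, 0.103448, 0.057471, 0.045977, 0.011494 (working shown to 6 dp, full precision carried).
D = 0.091954² + 0.62069² + 0.068966² + 0.103448² + 0.057471² + 0.045977² + 0.011494² = 0.008456 + 0.385256 + 0.004756 + 0.010702 + 0.003303 + 0.002114 + 0.000132 = 0.414718.
So 1 − D = 0.585282, i.e. 0.5853 to 4 decimal places.

0.5853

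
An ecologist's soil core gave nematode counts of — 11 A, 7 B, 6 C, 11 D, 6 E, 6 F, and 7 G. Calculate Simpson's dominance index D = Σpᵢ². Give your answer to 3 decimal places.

0.154

Total N = 11+7+6+11+6+6+7 = 54, so the proportions are 0.2037, 0.12963, 0.11111, 0.2037, 0.11111, 0.11111, 0.12963 (working shown to 5 dp, full precision carried).
D = 0.2037² + 0.12963² + 0.11111² + 0.2037² + 0.11111² + 0.11111² + 0.12963² = 0.04150 + 0.01680 + 0.01235 + 0.04150 + 0.01235 + 0.01235 + 0.01680 = 0.15364.
To 3 decimal places, D = 0.154.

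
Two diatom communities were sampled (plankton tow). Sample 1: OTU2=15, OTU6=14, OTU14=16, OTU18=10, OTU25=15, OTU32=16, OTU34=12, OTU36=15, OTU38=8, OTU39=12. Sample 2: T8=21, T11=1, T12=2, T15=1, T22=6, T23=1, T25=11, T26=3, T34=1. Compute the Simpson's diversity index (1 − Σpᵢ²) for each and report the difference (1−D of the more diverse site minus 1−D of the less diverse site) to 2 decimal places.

0.17

Sample 1: N=133, proportions 0.1128, 0.1053, 0.1203, 0.0752, 0.1128, 0.1203, 0.0902, 0.1128, 0.0602, 0.0902, giving 1−D = 0.8963 (working shown to 4 dp, full precision carried).
Sample 2: N=47, proportions 0.4468, 0.0213, 0.0426, 0.0213, 0.1277, 0.0213, 0.234, 0.0638, 0.0213, giving 1−D = 0.7216.
Difference = |0.8963 − 0.7216| = 0.1747, i.e. 0.17 to 2 decimal places.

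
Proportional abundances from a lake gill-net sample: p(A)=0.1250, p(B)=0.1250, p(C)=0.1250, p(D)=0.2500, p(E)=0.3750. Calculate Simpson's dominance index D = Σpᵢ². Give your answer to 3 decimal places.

0.250

D = 0.125² + 0.125² + 0.125² + 0.25² + 0.375² = 0.01562 + 0.01562 + 0.01562 + 0.06250 + 0.14062 = 0.25000 (working shown to 5 dp, full precision carried).
To 3 decimal places, D = 0.250.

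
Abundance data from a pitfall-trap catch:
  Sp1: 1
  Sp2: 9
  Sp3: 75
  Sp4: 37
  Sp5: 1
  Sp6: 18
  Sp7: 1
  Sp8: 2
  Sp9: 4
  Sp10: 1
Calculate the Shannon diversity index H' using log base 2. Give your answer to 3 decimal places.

2.028

Total N = 1+9+75+37+1+18+1+2+4+1 = 149, so the proportions are 0.00671, 0.0604, 0.50336, 0.24832, 0.00671, 0.12081, 0.00671, 0.01342, 0.02685, 0.00671 (working shown to 5 dp, full precision carried).
Each pᵢ log₂ pᵢ term: 0.00671×(-7.21917)=-0.04845, 0.0604×(-4.04924)=-0.24459, 0.50336×(-0.99035)=-0.49850, 0.24832×(-2.00972)=-0.49906, 0.00671×(-7.21917)=-0.04845, 0.12081×(-3.04924)=-0.36836, 0.00671×(-7.21917)=-0.04845, 0.01342×(-6.21917)=-0.08348, 0.02685×(-5.21917)=-0.14011, 0.00671×(-7.21917)=-0.04845.
Sum = -2.02790, so H' = 2.028.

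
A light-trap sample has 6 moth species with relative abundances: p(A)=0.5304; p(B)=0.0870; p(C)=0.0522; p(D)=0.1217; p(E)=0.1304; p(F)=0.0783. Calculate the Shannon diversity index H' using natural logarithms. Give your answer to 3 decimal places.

1.424

Each pᵢ ln pᵢ term (working shown to 5 dp, full precision carried): 0.5304×(-0.63412)=-0.33634, 0.087×(-2.44185)=-0.21244, 0.0522×(-2.95267)=-0.15413, 0.1217×(-2.10620)=-0.25632, 0.1304×(-2.03715)=-0.26564, 0.0783×(-2.54721)=-0.19945.
Sum = -1.42432, so H' = 1.424.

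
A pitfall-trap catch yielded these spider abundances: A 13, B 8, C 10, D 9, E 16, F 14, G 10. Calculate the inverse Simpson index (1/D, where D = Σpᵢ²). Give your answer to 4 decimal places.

Total N = 13+8+10+9+16+14+10 = 80, so the proportions are 0.1625, 0.1, 0.125, 0.1125, 0.2, 0.175, 0.125 (working shown to 8 dp, full precision carried).
D = 0.1625² + 0.1² + 0.125² + 0.1125² + 0.2² + 0.175² + 0.125² = 0.02640625 + 0.01000000 + 0.01562500 + 0.01265625 + 0.04000000 + 0.03062500 + 0.01562500 = 0.15093750.
So 1/D = 6.625259, i.e. 6.6253 to 4 decimal places.

6.6253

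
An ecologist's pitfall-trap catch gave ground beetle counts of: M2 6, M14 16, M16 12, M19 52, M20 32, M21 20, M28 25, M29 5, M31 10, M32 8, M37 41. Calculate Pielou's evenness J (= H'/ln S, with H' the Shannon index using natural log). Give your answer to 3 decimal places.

Total N = 6+16+12+52+32+20+25+5+10+8+41 = 227, so the proportions are 0.02643, 0.07048, 0.05286, 0.22907, 0.14097, 0.08811, 0.11013, 0.02203, 0.04405, 0.03524, 0.18062 (working shown to 5 dp, full precision carried).
H' = −Σ pᵢ ln pᵢ = −((-0.09603) + (-0.18695) + (-0.15542) + (-0.33759) + (-0.27619) + (-0.21403) + (-0.24296) + (-0.08404) + (-0.13755) + (-0.11790) + (-0.30910)) = 2.15777.
With S = 11 species, ln S = 2.39790, so J = 2.15777/2.39790 = 0.89986, i.e. 0.900 to 3 decimal places.

0.900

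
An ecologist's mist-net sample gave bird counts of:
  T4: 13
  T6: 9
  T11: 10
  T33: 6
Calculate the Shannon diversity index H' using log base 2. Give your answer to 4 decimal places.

Total N = 13+9+10+6 = 38, so the proportions are 0.342105, 0.236842, 0.263158, 0.157895 (working shown to 6 dp, full precision carried).
Each pᵢ log₂ pᵢ term: 0.342105×(-1.547488)=-0.529404, 0.236842×(-2.078003)=-0.492158, 0.263158×(-1.925999)=-0.506842, 0.157895×(-2.662965)=-0.420468.
Sum = -1.948872, so H' = 1.9489.

1.9489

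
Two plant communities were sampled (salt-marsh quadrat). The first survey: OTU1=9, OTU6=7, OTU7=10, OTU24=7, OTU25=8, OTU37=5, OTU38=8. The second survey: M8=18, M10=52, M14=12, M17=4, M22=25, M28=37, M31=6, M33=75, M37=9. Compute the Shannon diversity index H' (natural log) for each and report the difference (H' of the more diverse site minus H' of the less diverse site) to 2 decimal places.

The first survey: N=54, proportions 0.1667, 0.1296, 0.1852, 0.1296, 0.1481, 0.0926, 0.1481, giving H' = 1.9267 (working shown to 4 dp, full precision carried).
The second survey: N=238, proportions 0.0756, 0.2185, 0.0504, 0.0168, 0.105, 0.1555, 0.0252, 0.3151, 0.0378, giving H' = 1.8535.
Difference = |1.9267 − 1.8535| = 0.0732, i.e. 0.07 to 2 decimal places.

0.07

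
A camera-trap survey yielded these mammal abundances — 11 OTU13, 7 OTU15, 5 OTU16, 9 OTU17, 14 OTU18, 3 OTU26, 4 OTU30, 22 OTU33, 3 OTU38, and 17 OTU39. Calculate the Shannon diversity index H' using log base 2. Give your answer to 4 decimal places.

Total N = 11+7+5+9+14+3+4+22+3+17 = 95, so the proportions are 0.115789, 0.073684, 0.052632, 0.094737, 0.147368, 0.031579, 0.042105, 0.231579, 0.031579, 0.178947 (working shown to 6 dp, full precision carried).
Each pᵢ log₂ pᵢ term: 0.115789×(-3.110424)=-0.360154, 0.073684×(-3.762501)=-0.277237, 0.052632×(-4.247928)=-0.223575, 0.094737×(-3.399931)=-0.322099, 0.147368×(-2.762501)=-0.407105, 0.031579×(-4.984893)=-0.157418, 0.042105×(-4.569856)=-0.192415, 0.231579×(-2.110424)=-0.488730, 0.031579×(-4.984893)=-0.157418, 0.178947×(-2.482393)=-0.444218.
Sum = -3.030368, so H' = 3.0304.

3.0304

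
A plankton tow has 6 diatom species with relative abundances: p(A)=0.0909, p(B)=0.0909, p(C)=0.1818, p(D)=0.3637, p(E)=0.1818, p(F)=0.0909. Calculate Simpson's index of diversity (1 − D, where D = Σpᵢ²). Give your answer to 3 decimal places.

0.777

D = 0.0909² + 0.0909² + 0.1818² + 0.3637² + 0.1818² + 0.0909² = 0.00826 + 0.00826 + 0.03305 + 0.13228 + 0.03305 + 0.00826 = 0.22317 (working shown to 5 dp, full precision carried).
So 1 − D = 0.77683, i.e. 0.777 to 3 decimal places.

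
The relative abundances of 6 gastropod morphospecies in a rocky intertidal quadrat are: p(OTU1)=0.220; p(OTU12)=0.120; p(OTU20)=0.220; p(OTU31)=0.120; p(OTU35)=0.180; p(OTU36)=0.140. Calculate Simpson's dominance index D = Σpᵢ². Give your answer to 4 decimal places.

0.1776

D = 0.22² + 0.12² + 0.22² + 0.12² + 0.18² + 0.14² = 0.048400 + 0.014400 + 0.048400 + 0.014400 + 0.032400 + 0.019600 = 0.177600 (working shown to 6 dp, full precision carried).
To 4 decimal places, D = 0.1776.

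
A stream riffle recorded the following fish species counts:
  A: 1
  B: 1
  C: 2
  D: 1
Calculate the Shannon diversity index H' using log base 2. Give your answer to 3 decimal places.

1.922

Total N = 1+1+2+1 = 5, so the proportions are 0.2, 0.2, 0.4, 0.2 (working shown to 5 dp, full precision carried).
Each pᵢ log₂ pᵢ term: 0.2×(-2.32193)=-0.46439, 0.2×(-2.32193)=-0.46439, 0.4×(-1.32193)=-0.52877, 0.2×(-2.32193)=-0.46439.
Sum = -1.92193, so H' = 1.922.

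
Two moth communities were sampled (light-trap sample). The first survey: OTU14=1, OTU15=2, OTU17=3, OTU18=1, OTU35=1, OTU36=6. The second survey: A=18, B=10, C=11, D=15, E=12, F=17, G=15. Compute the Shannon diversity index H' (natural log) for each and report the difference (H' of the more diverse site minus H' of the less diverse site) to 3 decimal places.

0.389

The first survey: N=14, proportions 0.07143, 0.14286, 0.21429, 0.07143, 0.07143, 0.42857, giving H' = 1.53672 (working shown to 5 dp, full precision carried).
The second survey: N=98, proportions 0.18367, 0.10204, 0.11224, 0.15306, 0.12245, 0.17347, 0.15306, giving H' = 1.92523.
Difference = |1.53672 − 1.92523| = 0.38851, i.e. 0.389 to 3 decimal places.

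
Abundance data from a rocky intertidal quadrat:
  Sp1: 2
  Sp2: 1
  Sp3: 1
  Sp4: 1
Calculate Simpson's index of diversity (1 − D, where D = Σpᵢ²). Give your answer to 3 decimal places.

Total N = 2+1+1+1 = 5, so the proportions are 0.4, 0.2, 0.2, 0.2 (working shown to 5 dp, full precision carried).
D = 0.4² + 0.2² + 0.2² + 0.2² = 0.16000 + 0.04000 + 0.04000 + 0.04000 = 0.28000.
So 1 − D = 0.72000, i.e. 0.720 to 3 decimal places.

0.720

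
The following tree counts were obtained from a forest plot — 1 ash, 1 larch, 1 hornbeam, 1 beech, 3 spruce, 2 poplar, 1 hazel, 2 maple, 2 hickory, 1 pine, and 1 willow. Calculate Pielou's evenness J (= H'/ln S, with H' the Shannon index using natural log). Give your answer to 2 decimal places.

0.96

Total N = 1+1+1+1+3+2+1+2+2+1+1 = 16, so the proportions are 0.0625, 0.0625, 0.0625, 0.0625, 0.1875, 0.125, 0.0625, 0.125, 0.125, 0.0625, 0.0625 (working shown to 4 dp, full precision carried).
H' = −Σ pᵢ ln pᵢ = −((-0.1733) + (-0.1733) + (-0.1733) + (-0.1733) + (-0.3139) + (-0.2599) + (-0.1733) + (-0.2599) + (-0.2599) + (-0.1733) + (-0.1733)) = 2.3067.
With S = 11 species, ln S = 2.3979, so J = 2.3067/2.3979 = 0.9620, i.e. 0.96 to 2 decimal places.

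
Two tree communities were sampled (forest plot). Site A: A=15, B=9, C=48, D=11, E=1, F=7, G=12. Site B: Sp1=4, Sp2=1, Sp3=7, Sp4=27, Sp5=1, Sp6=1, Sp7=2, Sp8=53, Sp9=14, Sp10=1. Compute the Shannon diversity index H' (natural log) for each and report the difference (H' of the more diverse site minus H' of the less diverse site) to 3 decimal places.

Site A: N=103, proportions 0.14563, 0.08738, 0.46602, 0.1068, 0.00971, 0.06796, 0.1165, giving H' = 1.56647 (working shown to 5 dp, full precision carried).
Site B: N=111, proportions 0.03604, 0.00901, 0.06306, 0.24324, 0.00901, 0.00901, 0.01802, 0.47748, 0.12613, 0.00901, giving H' = 1.49410.
Difference = |1.56647 − 1.49410| = 0.07237, i.e. 0.072 to 3 decimal places.

0.072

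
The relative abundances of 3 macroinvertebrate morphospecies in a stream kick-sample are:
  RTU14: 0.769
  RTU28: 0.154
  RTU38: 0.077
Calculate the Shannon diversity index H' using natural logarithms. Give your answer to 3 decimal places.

0.688

Each pᵢ ln pᵢ term (working shown to 5 dp, full precision carried): 0.769×(-0.26266)=-0.20199, 0.154×(-1.87080)=-0.28810, 0.077×(-2.56395)=-0.19742.
Sum = -0.68752, so H' = 0.688.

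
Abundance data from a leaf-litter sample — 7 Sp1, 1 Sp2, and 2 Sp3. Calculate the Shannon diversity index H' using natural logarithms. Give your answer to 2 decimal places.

0.80

Total N = 7+1+2 = 10, so the proportions are 0.7, 0.1, 0.2 (working shown to 4 dp, full precision carried).
Each pᵢ ln pᵢ term: 0.7×(-0.3567)=-0.2497, 0.1×(-2.3026)=-0.2303, 0.2×(-1.6094)=-0.3219.
Sum = -0.8018, so H' = 0.80.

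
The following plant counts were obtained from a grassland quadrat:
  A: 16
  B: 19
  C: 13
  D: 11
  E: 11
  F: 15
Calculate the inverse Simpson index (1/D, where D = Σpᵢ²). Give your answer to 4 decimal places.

Total N = 16+19+13+11+11+15 = 85, so the proportions are 0.18823529, 0.22352941, 0.15294118, 0.12941176, 0.12941176, 0.17647059 (working shown to 8 dp, full precision carried).
D = 0.18823529² + 0.22352941² + 0.15294118² + 0.12941176² + 0.12941176² + 0.17647059² = 0.03543253 + 0.04996540 + 0.02339100 + 0.01674740 + 0.01674740 + 0.03114187 = 0.17342561.
So 1/D = 5.766161, i.e. 5.7662 to 4 decimal places.

5.7662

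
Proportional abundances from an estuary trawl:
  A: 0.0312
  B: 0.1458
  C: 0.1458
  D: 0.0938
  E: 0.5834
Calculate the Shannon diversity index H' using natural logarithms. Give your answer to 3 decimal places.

1.206

Each pᵢ ln pᵢ term (working shown to 5 dp, full precision carried): 0.0312×(-3.46734)=-0.10818, 0.1458×(-1.92552)=-0.28074, 0.1458×(-1.92552)=-0.28074, 0.0938×(-2.36659)=-0.22199, 0.5834×(-0.53888)=-0.31438.
Sum = -1.20603, so H' = 1.206.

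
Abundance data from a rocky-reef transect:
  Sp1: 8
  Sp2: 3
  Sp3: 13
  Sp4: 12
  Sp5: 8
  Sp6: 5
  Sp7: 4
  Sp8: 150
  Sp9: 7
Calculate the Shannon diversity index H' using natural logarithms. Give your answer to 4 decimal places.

1.1636

Total N = 8+3+13+12+8+5+4+150+7 = 210, so the proportions are 0.038095, 0.014286, 0.061905, 0.057143, 0.038095, 0.02381, 0.019048, 0.714286, 0.033333 (working shown to 6 dp, full precision carried).
Each pᵢ ln pᵢ term: 0.038095×(-3.267666)=-0.124483, 0.014286×(-4.248495)=-0.060693, 0.061905×(-2.782158)=-0.172229, 0.057143×(-2.862201)=-0.163554, 0.038095×(-3.267666)=-0.124483, 0.02381×(-3.737670)=-0.088992, 0.019048×(-3.960813)=-0.075444, 0.714286×(-0.336472)=-0.240337, 0.033333×(-3.401197)=-0.113373.
Sum = -1.163588, so H' = 1.1636.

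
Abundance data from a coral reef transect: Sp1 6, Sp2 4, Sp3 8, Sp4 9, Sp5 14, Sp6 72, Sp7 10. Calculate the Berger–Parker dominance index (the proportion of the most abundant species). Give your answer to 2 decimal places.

Total N = 6+4+8+9+14+72+10 = 123, so the proportions are 0.0488, 0.0325, 0.065, 0.0732, 0.1138, 0.5854, 0.0813 (working shown to 4 dp, full precision carried).
The largest proportion is 0.5854, i.e. d = 0.59 to 2 decimal places.

0.59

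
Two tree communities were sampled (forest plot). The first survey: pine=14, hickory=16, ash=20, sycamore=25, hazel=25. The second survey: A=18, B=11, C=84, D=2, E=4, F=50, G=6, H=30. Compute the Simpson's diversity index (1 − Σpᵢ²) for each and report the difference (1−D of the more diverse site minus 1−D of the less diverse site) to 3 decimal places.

0.051

The first survey: N=100, proportions 0.14, 0.16, 0.2, 0.25, 0.25, giving 1−D = 0.78980 (working shown to 5 dp, full precision carried).
The second survey: N=205, proportions 0.0878, 0.05366, 0.40976, 0.00976, 0.01951, 0.2439, 0.02927, 0.14634, giving 1−D = 0.73927.
Difference = |0.78980 − 0.73927| = 0.05053, i.e. 0.051 to 3 decimal places.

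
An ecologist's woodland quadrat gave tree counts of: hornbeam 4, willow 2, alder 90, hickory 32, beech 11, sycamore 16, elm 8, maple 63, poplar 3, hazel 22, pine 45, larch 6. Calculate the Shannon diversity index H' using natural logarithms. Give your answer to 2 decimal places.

Total N = 4+2+90+32+11+16+8+63+3+22+45+6 = 302, so the proportions are 0.0132, 0.0066, 0.298, 0.106, 0.0364, 0.053, 0.0265, 0.2086, 0.0099, 0.0728, 0.149, 0.0199 (working shown to 4 dp, full precision carried).
Each pᵢ ln pᵢ term: 0.0132×(-4.3241)=-0.0573, 0.0066×(-5.0173)=-0.0332, 0.298×(-1.2106)=-0.3608, 0.106×(-2.2447)=-0.2378, 0.0364×(-3.3125)=-0.1207, 0.053×(-2.9378)=-0.1556, 0.0265×(-3.6310)=-0.0962, 0.2086×(-1.5673)=-0.3270, 0.0099×(-4.6118)=-0.0458, 0.0728×(-2.6194)=-0.1908, 0.149×(-1.9038)=-0.2837, 0.0199×(-3.9187)=-0.0779.
Sum = -1.9867, so H' = 1.99.

1.99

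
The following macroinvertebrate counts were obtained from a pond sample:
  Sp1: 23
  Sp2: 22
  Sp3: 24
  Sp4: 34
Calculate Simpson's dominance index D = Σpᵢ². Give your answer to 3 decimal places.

Total N = 23+22+24+34 = 103, so the proportions are 0.2233, 0.21359, 0.23301, 0.3301 (working shown to 5 dp, full precision carried).
D = 0.2233² + 0.21359² + 0.23301² + 0.3301² = 0.04986 + 0.04562 + 0.05429 + 0.10896 = 0.25874.
To 3 decimal places, D = 0.259.

0.259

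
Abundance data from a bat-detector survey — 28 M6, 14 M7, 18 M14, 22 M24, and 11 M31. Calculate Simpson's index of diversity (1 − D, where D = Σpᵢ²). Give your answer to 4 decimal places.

0.7793

Total N = 28+14+18+22+11 = 93, so the proportions are 0.301075, 0.150538, 0.193548, 0.236559, 0.11828 (working shown to 6 dp, full precision carried).
D = 0.301075² + 0.150538² + 0.193548² + 0.236559² + 0.11828² = 0.090646 + 0.022662 + 0.037461 + 0.055960 + 0.013990 = 0.220719.
So 1 − D = 0.779281, i.e. 0.7793 to 4 decimal places.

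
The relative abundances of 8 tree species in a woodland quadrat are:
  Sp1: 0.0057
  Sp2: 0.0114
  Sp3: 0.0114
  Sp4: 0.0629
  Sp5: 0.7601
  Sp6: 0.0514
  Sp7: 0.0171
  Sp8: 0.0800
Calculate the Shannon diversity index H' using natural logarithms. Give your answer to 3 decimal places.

0.938

Each pᵢ ln pᵢ term (working shown to 5 dp, full precision carried): 0.0057×(-5.16729)=-0.02945, 0.0114×(-4.47414)=-0.05101, 0.0114×(-4.47414)=-0.05101, 0.0629×(-2.76621)=-0.17399, 0.7601×(-0.27431)=-0.20850, 0.0514×(-2.96812)=-0.15256, 0.0171×(-4.06868)=-0.06957, 0.08×(-2.52573)=-0.20206.
Sum = -0.93815, so H' = 0.938.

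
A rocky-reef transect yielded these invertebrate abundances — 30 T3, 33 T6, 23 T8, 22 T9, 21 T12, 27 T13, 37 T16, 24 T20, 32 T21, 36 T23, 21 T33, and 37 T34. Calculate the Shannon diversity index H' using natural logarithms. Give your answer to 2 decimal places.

Total N = 30+33+23+22+21+27+37+24+32+36+21+37 = 343, so the proportions are 0.0875, 0.0962, 0.0671, 0.0641, 0.0612, 0.0787, 0.1079, 0.07, 0.0933, 0.105, 0.0612, 0.1079 (working shown to 4 dp, full precision carried).
Each pᵢ ln pᵢ term: 0.0875×(-2.4365)=-0.2131, 0.0962×(-2.3412)=-0.2252, 0.0671×(-2.7022)=-0.1812, 0.0641×(-2.7467)=-0.1762, 0.0612×(-2.7932)=-0.1710, 0.0787×(-2.5419)=-0.2001, 0.1079×(-2.2268)=-0.2402, 0.07×(-2.6597)=-0.1861, 0.0933×(-2.3720)=-0.2213, 0.105×(-2.2542)=-0.2366, 0.0612×(-2.7932)=-0.1710, 0.1079×(-2.2268)=-0.2402.
Sum = -2.4623, so H' = 2.46.

2.46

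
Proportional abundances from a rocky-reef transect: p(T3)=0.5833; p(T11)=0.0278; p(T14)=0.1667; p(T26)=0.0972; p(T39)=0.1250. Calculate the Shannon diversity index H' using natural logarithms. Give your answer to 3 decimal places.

Each pᵢ ln pᵢ term (working shown to 5 dp, full precision carried): 0.5833×(-0.53905)=-0.31443, 0.0278×(-3.58272)=-0.09960, 0.1667×(-1.79156)=-0.29865, 0.0972×(-2.33098)=-0.22657, 0.125×(-2.07944)=-0.25993.
Sum = -1.19918, so H' = 1.199.

1.199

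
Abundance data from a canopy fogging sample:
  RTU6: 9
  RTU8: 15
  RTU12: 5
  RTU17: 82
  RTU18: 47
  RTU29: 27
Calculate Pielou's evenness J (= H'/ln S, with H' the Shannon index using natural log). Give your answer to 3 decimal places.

0.803

Total N = 9+15+5+82+47+27 = 185, so the proportions are 0.04865, 0.08108, 0.02703, 0.44324, 0.25405, 0.14595 (working shown to 5 dp, full precision carried).
H' = −Σ pᵢ ln pᵢ = −((-0.14707) + (-0.20370) + (-0.09759) + (-0.36064) + (-0.34811) + (-0.28088)) = 1.43799.
With S = 6 species, ln S = 1.79176, so J = 1.43799/1.79176 = 0.80256, i.e. 0.803 to 3 decimal places.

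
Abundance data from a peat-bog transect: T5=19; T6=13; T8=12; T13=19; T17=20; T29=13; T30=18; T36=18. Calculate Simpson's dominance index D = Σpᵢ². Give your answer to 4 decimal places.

Total N = 19+13+12+19+20+13+18+18 = 132, so the proportions are 0.143939, 0.098485, 0.090909, 0.143939, 0.151515, 0.098485, 0.136364, 0.136364 (working shown to 6 dp, full precision carried).
D = 0.143939² + 0.098485² + 0.090909² + 0.143939² + 0.151515² + 0.098485² + 0.136364² + 0.136364² = 0.020719 + 0.009699 + 0.008264 + 0.020719 + 0.022957 + 0.009699 + 0.018595 + 0.018595 = 0.129247.
To 4 decimal places, D = 0.1292.

0.1292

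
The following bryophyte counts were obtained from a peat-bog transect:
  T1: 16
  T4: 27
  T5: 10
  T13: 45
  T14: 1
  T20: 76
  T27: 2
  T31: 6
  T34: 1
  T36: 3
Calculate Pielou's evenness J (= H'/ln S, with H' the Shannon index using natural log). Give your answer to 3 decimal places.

0.711

Total N = 16+27+10+45+1+76+2+6+1+3 = 187, so the proportions are 0.08556, 0.14439, 0.05348, 0.24064, 0.00535, 0.40642, 0.0107, 0.03209, 0.00535, 0.01604 (working shown to 5 dp, full precision carried).
H' = −Σ pᵢ ln pᵢ = −((-0.21035) + (-0.27942) + (-0.15661) + (-0.34278) + (-0.02797) + (-0.36593) + (-0.04853) + (-0.11035) + (-0.02797) + (-0.06630)) = 1.63623.
With S = 10 species, ln S = 2.30259, so J = 1.63623/2.30259 = 0.71060, i.e. 0.711 to 3 decimal places.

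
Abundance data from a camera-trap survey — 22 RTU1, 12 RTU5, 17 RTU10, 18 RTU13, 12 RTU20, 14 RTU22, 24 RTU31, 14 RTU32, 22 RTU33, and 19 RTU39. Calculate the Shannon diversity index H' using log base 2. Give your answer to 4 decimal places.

3.2811

Total N = 22+12+17+18+12+14+24+14+22+19 = 174, so the proportions are 0.126437, 0.068966, 0.097701, 0.103448, 0.068966, 0.08046, 0.137931, 0.08046, 0.126437, 0.109195 (working shown to 6 dp, full precision carried).
Each pᵢ log₂ pᵢ term: 0.126437×(-2.983512)=-0.377226, 0.068966×(-3.857981)=-0.266068, 0.097701×(-3.355481)=-0.327834, 0.103448×(-3.273018)=-0.338588, 0.068966×(-3.857981)=-0.266068, 0.08046×(-3.635589)=-0.292519, 0.137931×(-2.857981)=-0.394204, 0.08046×(-3.635589)=-0.292519, 0.126437×(-2.983512)=-0.377226, 0.109195×(-3.195016)=-0.348881.
Sum = -3.281132, so H' = 3.2811.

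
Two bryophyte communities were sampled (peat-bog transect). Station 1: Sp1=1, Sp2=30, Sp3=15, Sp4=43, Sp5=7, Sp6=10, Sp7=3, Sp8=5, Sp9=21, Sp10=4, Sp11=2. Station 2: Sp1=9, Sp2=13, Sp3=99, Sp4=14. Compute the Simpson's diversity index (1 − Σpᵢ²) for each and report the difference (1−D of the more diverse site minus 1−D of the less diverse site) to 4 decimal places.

0.3802

Station 1: N=141, proportions 0.007092, 0.212766, 0.106383, 0.304965, 0.049645, 0.070922, 0.021277, 0.035461, 0.148936, 0.028369, 0.014184, giving 1−D = 0.817967 (working shown to 6 dp, full precision carried).
Station 2: N=135, proportions 0.066667, 0.096296, 0.733333, 0.103704, giving 1−D = 0.437750.
Difference = |0.817967 − 0.437750| = 0.380217, i.e. 0.3802 to 4 decimal places.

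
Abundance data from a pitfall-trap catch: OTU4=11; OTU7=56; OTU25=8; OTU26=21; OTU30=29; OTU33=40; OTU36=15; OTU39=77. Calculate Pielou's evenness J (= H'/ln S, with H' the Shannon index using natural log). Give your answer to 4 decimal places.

0.8859

Total N = 11+56+8+21+29+40+15+77 = 257, so the proportions are 0.042802, 0.217899, 0.031128, 0.081712, 0.11284, 0.155642, 0.058366, 0.299611 (working shown to 6 dp, full precision carried).
H' = −Σ pᵢ ln pᵢ = −((-0.134875) + (-0.332018) + (-0.108004) + (-0.204652) + (-0.246193) + (-0.289525) + (-0.165819) + (-0.361112)) = 1.842198.
With S = 8 species, ln S = 2.079442, so J = 1.842198/2.079442 = 0.885910, i.e. 0.8859 to 4 decimal places.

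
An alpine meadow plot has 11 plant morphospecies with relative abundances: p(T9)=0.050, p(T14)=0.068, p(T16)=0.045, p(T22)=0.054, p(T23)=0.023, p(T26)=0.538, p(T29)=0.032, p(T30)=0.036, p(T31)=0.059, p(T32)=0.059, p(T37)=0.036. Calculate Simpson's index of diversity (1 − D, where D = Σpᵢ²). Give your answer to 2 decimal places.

0.69

D = 0.05² + 0.068² + 0.045² + 0.054² + 0.023² + 0.538² + 0.032² + 0.036² + 0.059² + 0.059² + 0.036² = 0.0025 + 0.0046 + 0.0020 + 0.0029 + 0.0005 + 0.2894 + 0.0010 + 0.0013 + 0.0035 + 0.0035 + 0.0013 = 0.3126 (working shown to 4 dp, full precision carried).
So 1 − D = 0.6874, i.e. 0.69 to 2 decimal places.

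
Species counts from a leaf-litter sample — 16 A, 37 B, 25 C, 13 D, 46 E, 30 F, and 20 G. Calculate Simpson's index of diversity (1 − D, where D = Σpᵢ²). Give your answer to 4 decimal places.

0.8331

Total N = 16+37+25+13+46+30+20 = 187, so the proportions are 0.085561, 0.197861, 0.13369, 0.069519, 0.245989, 0.160428, 0.106952 (working shown to 6 dp, full precision carried).
D = 0.085561² + 0.197861² + 0.13369² + 0.069519² + 0.245989² + 0.160428² + 0.106952² = 0.007321 + 0.039149 + 0.017873 + 0.004833 + 0.060511 + 0.025737 + 0.011439 = 0.166862.
So 1 − D = 0.833138, i.e. 0.8331 to 4 decimal places.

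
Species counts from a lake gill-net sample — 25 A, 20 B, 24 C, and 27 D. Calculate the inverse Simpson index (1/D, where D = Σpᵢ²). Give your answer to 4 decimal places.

3.9554

Total N = 25+20+24+27 = 96, so the proportions are 0.26041667, 0.20833333, 0.25, 0.28125 (working shown to 8 dp, full precision carried).
D = 0.26041667² + 0.20833333² + 0.25² + 0.28125² = 0.06781684 + 0.04340278 + 0.06250000 + 0.07910156 = 0.25282118.
So 1/D = 3.955365, i.e. 3.9554 to 4 decimal places.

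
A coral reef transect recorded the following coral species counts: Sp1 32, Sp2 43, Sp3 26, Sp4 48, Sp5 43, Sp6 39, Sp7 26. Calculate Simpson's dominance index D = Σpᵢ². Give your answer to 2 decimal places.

0.15

Total N = 32+43+26+48+43+39+26 = 257, so the proportions are 0.1245, 0.1673, 0.1012, 0.1868, 0.1673, 0.1518, 0.1012 (working shown to 4 dp, full precision carried).
D = 0.1245² + 0.1673² + 0.1012² + 0.1868² + 0.1673² + 0.1518² + 0.1012² = 0.0155 + 0.0280 + 0.0102 + 0.0349 + 0.0280 + 0.0230 + 0.0102 = 0.1499.
To 2 decimal places, D = 0.15.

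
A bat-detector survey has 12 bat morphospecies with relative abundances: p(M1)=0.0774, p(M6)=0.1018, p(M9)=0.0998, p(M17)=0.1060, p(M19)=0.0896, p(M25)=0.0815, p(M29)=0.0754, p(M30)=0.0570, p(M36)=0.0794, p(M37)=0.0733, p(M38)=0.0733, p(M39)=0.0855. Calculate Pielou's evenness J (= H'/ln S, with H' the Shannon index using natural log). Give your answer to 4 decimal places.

H' = −Σ pᵢ ln pᵢ = −((-0.198049) + (-0.232587) + (-0.229998) + (-0.237898) + (-0.216151) + (-0.204333) + (-0.194905) + (-0.163288) + (-0.201141) + (-0.191547) + (-0.191547) + (-0.210265)) = 2.471708 (working shown to 6 dp, full precision carried).
With S = 12 species, ln S = 2.484907, so J = 2.471708/2.484907 = 0.994688, i.e. 0.9947 to 4 decimal places.

0.9947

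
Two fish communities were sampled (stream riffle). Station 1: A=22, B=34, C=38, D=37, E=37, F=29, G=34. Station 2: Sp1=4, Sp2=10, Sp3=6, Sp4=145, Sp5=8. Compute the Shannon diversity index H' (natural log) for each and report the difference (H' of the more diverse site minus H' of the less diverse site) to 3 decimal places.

Station 1: N=231, proportions 0.09524, 0.14719, 0.1645, 0.16017, 0.16017, 0.12554, 0.14719, giving H' = 1.93210 (working shown to 5 dp, full precision carried).
Station 2: N=173, proportions 0.02312, 0.0578, 0.03468, 0.83815, 0.04624, giving H' = 0.65859.
Difference = |1.93210 − 0.65859| = 1.27351, i.e. 1.274 to 3 decimal places.

1.274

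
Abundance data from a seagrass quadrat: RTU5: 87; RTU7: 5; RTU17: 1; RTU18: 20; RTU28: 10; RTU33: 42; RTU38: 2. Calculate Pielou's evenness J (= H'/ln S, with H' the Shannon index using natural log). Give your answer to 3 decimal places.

0.667

Total N = 87+5+1+20+10+42+2 = 167, so the proportions are 0.52096, 0.02994, 0.00599, 0.11976, 0.05988, 0.2515, 0.01198 (working shown to 5 dp, full precision carried).
H' = −Σ pᵢ ln pᵢ = −((-0.33971) + (-0.10505) + (-0.03065) + (-0.25416) + (-0.16859) + (-0.34715) + (-0.05299)) = 1.29829.
With S = 7 species, ln S = 1.94591, so J = 1.29829/1.94591 = 0.66719, i.e. 0.667 to 3 decimal places.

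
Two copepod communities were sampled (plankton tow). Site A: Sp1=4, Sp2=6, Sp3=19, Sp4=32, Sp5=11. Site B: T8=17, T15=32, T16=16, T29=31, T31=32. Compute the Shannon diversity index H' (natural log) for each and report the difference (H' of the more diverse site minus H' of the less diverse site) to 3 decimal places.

Site A: N=72, proportions 0.05556, 0.08333, 0.26389, 0.44444, 0.15278, giving H' = 1.36666 (working shown to 5 dp, full precision carried).
Site B: N=128, proportions 0.13281, 0.25, 0.125, 0.24219, 0.25, giving H' = 1.56463.
Difference = |1.36666 − 1.56463| = 0.19797, i.e. 0.198 to 3 decimal places.

0.198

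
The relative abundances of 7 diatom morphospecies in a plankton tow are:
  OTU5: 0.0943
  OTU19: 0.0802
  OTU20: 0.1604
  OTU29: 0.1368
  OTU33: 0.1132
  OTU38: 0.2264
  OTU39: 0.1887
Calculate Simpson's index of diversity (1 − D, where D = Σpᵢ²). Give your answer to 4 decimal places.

0.8406

D = 0.0943² + 0.0802² + 0.1604² + 0.1368² + 0.1132² + 0.2264² + 0.1887² = 0.008892 + 0.006432 + 0.025728 + 0.018714 + 0.012814 + 0.051257 + 0.035608 = 0.159446 (working shown to 6 dp, full precision carried).
So 1 − D = 0.840554, i.e. 0.8406 to 4 decimal places.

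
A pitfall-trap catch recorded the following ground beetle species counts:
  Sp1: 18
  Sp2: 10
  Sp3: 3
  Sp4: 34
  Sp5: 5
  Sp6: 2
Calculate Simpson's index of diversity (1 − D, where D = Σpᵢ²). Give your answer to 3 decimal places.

0.688

Total N = 18+10+3+34+5+2 = 72, so the proportions are 0.25, 0.13889, 0.04167, 0.47222, 0.06944, 0.02778 (working shown to 5 dp, full precision carried).
D = 0.25² + 0.13889² + 0.04167² + 0.47222² + 0.06944² + 0.02778² = 0.06250 + 0.01929 + 0.00174 + 0.22299 + 0.00482 + 0.00077 = 0.31211.
So 1 − D = 0.68789, i.e. 0.688 to 3 decimal places.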